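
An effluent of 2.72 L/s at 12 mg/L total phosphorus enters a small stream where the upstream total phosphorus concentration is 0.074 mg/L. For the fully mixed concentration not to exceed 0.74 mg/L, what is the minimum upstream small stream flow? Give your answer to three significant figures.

46.0 L/s

Set C_mix = 0.74: (Q·0.07400 + 2.720·12.00) / (Q + 2.720) = 0.74
→ Q = 2.720·(12.00 − 0.74)/(0.74 − 0.07400) = 45.99 L/s.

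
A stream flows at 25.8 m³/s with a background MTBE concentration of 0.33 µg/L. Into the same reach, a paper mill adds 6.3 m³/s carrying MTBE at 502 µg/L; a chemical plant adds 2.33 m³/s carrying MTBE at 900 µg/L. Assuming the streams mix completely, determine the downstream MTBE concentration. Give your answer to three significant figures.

Mixed concentration C = ΣQC/ΣQ = (25.80·0.3300 + 6.300·502.0 + 2.330·900.0) / 34.43 = 5268/34.43 = 153.0 µg/L.

153 µg/L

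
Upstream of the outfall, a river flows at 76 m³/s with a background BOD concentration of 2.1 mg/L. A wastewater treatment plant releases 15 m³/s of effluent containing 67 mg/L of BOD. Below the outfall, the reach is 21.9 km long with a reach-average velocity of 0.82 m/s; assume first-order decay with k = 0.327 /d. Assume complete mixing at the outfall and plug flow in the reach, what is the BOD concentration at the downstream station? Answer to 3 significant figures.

11.6 mg/L

Conservation of mass: C = (76.00·2.100 + 15.00·67.00) / 91.00 = 1165/91.00 = 12.80 mg/L.
Travel time t = 21.9·1000 / 0.82 = 26710 s = 7.419 h.
First-order decay: C = 12.80·exp(−k·t) = 12.80·0.9039 = 11.57 mg/L.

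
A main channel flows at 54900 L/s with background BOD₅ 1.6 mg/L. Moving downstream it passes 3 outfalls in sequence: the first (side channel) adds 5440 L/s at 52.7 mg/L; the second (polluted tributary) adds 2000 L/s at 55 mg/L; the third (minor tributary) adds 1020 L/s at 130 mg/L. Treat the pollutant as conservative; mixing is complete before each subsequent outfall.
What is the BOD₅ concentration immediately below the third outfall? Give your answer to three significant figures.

After outfall 1: Q = 54900 + 5440 = 60340 L/s; C = (54900·1.600 + 5440·52.70)/60340 = 6.207 mg/L.
After outfall 2: Q = 60340 + 2000 = 62340 L/s; C = (60340·6.207 + 2000·55.00)/62340 = 7.772 mg/L.
After outfall 3: Q = 62340 + 1020 = 63360 L/s; C = (62340·7.772 + 1020·130.0)/63360 = 9.740 mg/L.

9.74 mg/L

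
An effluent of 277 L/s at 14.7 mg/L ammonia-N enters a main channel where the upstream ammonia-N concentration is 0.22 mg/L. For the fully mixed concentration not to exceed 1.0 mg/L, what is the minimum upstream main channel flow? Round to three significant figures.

Set C_mix = 1.0: (Q·0.2200 + 277.0·14.70) / (Q + 277.0) = 1.0
→ Q = 277.0·(14.70 − 1.0)/(1.0 − 0.2200) = 4865 L/s.

4870 L/s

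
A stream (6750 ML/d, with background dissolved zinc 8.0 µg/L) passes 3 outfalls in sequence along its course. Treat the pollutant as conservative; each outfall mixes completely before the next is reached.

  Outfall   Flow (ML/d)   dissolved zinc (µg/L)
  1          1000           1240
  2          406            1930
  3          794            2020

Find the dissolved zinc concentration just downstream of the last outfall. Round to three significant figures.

Below outfall 1: Q → 7750 ML/d, C = (6750·8.000 + 1000·1240)/7750 = 167.0 µg/L.
Below outfall 2: Q → 8156 ML/d, C = (7750·167.0 + 406.0·1930)/8156 = 254.7 µg/L.
Below outfall 3: Q → 8950 ML/d, C = (8156·254.7 + 794.0·2020)/8950 = 411.3 µg/L.

411 µg/L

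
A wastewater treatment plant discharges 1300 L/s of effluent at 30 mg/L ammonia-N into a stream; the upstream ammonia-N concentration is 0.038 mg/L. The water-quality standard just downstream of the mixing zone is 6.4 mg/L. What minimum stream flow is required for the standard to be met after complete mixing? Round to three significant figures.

Set C_mix = 6.4: (Q·0.03800 + 1300·30.00) / (Q + 1300) = 6.4
→ Q = 1300·(30.00 − 6.4)/(6.4 − 0.03800) = 4822 L/s.

4820 L/s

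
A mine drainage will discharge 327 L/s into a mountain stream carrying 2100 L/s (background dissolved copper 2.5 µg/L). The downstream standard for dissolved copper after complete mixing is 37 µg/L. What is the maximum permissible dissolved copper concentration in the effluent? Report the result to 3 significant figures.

At the limit, (Qr·Cr + Qe·Cₑ)/(Qr + Qe) = 37:
Cₑ = (2427·37 − 2100·2.500) / 327.0 = 258.6 µg/L.

259 µg/L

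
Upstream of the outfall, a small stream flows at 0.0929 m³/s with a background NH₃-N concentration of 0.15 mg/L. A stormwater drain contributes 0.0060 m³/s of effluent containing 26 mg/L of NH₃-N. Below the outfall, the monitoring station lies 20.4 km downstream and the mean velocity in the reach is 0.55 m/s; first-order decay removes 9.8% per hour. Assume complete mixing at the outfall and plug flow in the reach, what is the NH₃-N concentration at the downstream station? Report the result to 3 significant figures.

Mass balance: C = (0.09290·0.1500 + 0.006000·26.00) / 0.09890 = 0.1699/0.09890 = 1.718 mg/L.
Travel time t = 20.4·1000 / 0.55 = 37090 s = 10.30 h.
9.8%/h lost → k = −ln(1 − 0.098) = 0.1031 h⁻¹.
After decay, C = 1.718 × e^(−kt) = 1.718 × 0.3455 = 0.5937 mg/L.

0.594 mg/L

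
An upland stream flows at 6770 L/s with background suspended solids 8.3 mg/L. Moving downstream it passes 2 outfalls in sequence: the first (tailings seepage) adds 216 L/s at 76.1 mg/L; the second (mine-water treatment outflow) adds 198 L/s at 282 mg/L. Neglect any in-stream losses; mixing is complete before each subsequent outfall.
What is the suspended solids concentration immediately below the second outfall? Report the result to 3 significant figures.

17.9 mg/L

Outfall 1: combined Q = 6986 L/s; C = (6770·8.300 + 216.0·76.10)/6986 = 10.40 mg/L.
Outfall 2: combined Q = 7184 L/s; C = (6986·10.40 + 198.0·282.0)/7184 = 17.88 mg/L.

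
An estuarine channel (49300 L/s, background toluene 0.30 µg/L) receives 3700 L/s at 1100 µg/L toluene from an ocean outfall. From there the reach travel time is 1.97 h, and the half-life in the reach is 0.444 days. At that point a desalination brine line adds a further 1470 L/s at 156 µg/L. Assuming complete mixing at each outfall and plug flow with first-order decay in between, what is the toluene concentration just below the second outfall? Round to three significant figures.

After mixing, C = (49300·0.3000 + 3700·1100) / 53000 = 4085000/53000 = 77.07 µg/L; combined flow 53000 L/s.
Half-life 0.444 d → k = ln 2 / 0.444 = 1.561 d⁻¹.
Decay over the reach: 77.07·exp(−kt) = 77.07·0.8797 = 67.80 µg/L.
Second outfall: C = (53000·67.80 + 1470·156.0)/54470 = 70.18 µg/L.

70.2 µg/L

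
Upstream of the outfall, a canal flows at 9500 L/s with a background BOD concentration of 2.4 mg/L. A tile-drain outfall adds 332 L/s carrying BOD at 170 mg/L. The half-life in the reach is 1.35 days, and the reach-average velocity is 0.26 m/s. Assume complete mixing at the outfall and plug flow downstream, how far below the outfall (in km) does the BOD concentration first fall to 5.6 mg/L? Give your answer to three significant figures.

Flow-weighted average: C = (9500·2.400 + 332.0·170.0) / 9832 = 79240/9832 = 8.059 mg/L.
Half-life 1.35 d → k = ln 2 / 1.35 = 0.5134 d⁻¹.
Set 8.059·exp(−k·t) = 5.6 → t = ln(8.059/5.6)/k = 61260 s = 17.02 h.
Distance = v·t = 0.26·61260 = 15930 m = 15.93 km.

15.9 km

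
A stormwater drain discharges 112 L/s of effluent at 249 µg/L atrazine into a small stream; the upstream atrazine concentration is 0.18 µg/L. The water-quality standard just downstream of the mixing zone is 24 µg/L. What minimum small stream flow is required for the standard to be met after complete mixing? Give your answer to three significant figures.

Set C_mix = 24: (Q·0.1800 + 112.0·249.0) / (Q + 112.0) = 24
→ Q = 112.0·(249.0 − 24)/(24 − 0.1800) = 1058 L/s.

1060 L/s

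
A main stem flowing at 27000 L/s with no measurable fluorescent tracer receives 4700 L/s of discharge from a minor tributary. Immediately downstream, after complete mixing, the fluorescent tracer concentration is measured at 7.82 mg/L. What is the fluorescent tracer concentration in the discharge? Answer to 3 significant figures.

Mass balance: 27000·0 + 4700·Cₑ = 31700·7.820
→ Cₑ = (31700·7.820 − 27000·0) / 4700 = 52.74 mg/L.

52.7 mg/L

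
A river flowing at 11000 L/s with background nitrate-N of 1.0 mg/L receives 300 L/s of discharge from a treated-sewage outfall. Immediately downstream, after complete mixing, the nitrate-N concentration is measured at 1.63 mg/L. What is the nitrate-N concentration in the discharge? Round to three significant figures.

Mass balance: 11000·1.000 + 300.0·Cₑ = 11300·1.630
→ Cₑ = (11300·1.630 − 11000·1.000) / 300.0 = 24.73 mg/L.

24.7 mg/L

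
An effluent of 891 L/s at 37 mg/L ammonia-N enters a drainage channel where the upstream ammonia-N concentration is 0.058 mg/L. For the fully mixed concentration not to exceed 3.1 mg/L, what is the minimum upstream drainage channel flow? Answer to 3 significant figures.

9930 L/s

Set C_mix = 3.1: (Q·0.05800 + 891.0·37.00) / (Q + 891.0) = 3.1
→ Q = 891.0·(37.00 − 3.1)/(3.1 − 0.05800) = 9929 L/s.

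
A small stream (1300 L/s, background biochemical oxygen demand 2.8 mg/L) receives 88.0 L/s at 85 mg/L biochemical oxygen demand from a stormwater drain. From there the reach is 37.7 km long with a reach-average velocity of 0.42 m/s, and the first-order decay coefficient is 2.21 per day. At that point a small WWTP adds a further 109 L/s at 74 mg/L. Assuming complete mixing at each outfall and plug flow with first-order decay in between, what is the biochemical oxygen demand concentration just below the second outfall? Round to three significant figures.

6.14 mg/L

After mixing, C = (1300·2.800 + 88.00·85.00) / 1388 = 11120/1388 = 8.012 mg/L; combined flow 1388 L/s.
Travel time t = 37.7·1000 / 0.42 = 89760 s = 24.93 h.
Decay over the reach: 8.012·exp(−kt) = 8.012·0.1007 = 0.8065 mg/L.
At the second outfall, C = (1388·0.8065 + 109.0·74.00) / (1388 + 109.0) = 6.136 mg/L.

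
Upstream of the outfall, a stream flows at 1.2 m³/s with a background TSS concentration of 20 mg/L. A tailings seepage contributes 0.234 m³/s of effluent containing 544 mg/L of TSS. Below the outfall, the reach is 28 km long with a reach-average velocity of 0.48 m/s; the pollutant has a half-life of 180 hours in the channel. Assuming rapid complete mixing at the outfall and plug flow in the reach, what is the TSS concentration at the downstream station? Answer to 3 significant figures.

99.1 mg/L

Flow-weighted average: C = (1.200·20.00 + 0.2340·544.0) / 1.434 = 151.3/1.434 = 105.5 mg/L.
Travel time t = 28·1000 / 0.48 = 58330 s = 16.20 h.
Half-life 180 h → k = ln 2 / 180 = 0.003851 h⁻¹ = 0.09242 d⁻¹.
Applying C = C₀e^(−kt): 105.5 × 0.9395 = 99.12 mg/L.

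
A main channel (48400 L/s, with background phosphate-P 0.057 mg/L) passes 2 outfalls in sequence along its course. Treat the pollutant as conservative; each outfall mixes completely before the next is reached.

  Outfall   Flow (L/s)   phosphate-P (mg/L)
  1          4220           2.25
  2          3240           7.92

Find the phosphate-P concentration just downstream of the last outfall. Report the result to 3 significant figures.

After outfall 1: Q = 48400 + 4220 = 52620 L/s; C = (48400·0.05700 + 4220·2.250)/52620 = 0.2329 mg/L.
After outfall 2: Q = 52620 + 3240 = 55860 L/s; C = (52620·0.2329 + 3240·7.920)/55860 = 0.6787 mg/L.

0.679 mg/L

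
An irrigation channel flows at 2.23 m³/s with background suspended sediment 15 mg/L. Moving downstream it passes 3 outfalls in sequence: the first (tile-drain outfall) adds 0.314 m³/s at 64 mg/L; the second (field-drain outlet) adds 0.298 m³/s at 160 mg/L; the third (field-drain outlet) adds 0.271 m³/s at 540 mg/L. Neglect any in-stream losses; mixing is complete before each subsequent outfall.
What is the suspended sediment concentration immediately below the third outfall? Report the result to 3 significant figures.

Outfall 1: combined Q = 2.544 m³/s; C = (2.230·15.00 + 0.3140·64.00)/2.544 = 21.05 mg/L.
Outfall 2: combined Q = 2.842 m³/s; C = (2.544·21.05 + 0.2980·160.0)/2.842 = 35.62 mg/L.
Outfall 3: combined Q = 3.113 m³/s; C = (2.842·35.62 + 0.2710·540.0)/3.113 = 79.53 mg/L.

79.5 mg/L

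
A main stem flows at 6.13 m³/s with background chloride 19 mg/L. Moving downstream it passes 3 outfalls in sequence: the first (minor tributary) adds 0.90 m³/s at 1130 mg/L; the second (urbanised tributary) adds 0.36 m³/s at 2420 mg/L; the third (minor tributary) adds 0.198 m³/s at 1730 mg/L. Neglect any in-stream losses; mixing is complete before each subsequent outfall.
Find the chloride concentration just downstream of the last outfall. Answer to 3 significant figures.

Outfall 1: combined Q = 7.030 m³/s; C = (6.130·19.00 + 0.9000·1130)/7.030 = 161.2 mg/L.
Outfall 2: combined Q = 7.390 m³/s; C = (7.030·161.2 + 0.3600·2420)/7.390 = 271.3 mg/L.
Outfall 3: combined Q = 7.588 m³/s; C = (7.390·271.3 + 0.1980·1730)/7.588 = 309.3 mg/L.

309 mg/L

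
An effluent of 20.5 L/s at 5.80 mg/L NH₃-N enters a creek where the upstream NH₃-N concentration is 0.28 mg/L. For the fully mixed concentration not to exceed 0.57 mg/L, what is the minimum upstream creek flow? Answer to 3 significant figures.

Set C_mix = 0.57: (Q·0.2800 + 20.50·5.800) / (Q + 20.50) = 0.57
→ Q = 20.50·(5.800 − 0.57)/(0.57 − 0.2800) = 369.7 L/s.

370 L/s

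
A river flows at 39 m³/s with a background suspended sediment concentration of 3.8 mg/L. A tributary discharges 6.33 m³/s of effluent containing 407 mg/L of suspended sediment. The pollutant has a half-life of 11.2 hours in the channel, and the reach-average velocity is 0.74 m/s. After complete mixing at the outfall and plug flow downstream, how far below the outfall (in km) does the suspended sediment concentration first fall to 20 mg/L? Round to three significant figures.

47.4 km

After mixing, C = (39.00·3.800 + 6.330·407.0) / 45.33 = 2725/45.33 = 60.10 mg/L.
Half-life 11.2 h → k = ln 2 / 11.2 = 0.06189 h⁻¹ = 1.485 d⁻¹.
Set 60.10·exp(−k·t) = 20 → t = ln(60.10/20)/k = 64010 s = 17.78 h.
Distance = v·t = 0.74·64010 = 47360 m = 47.36 km.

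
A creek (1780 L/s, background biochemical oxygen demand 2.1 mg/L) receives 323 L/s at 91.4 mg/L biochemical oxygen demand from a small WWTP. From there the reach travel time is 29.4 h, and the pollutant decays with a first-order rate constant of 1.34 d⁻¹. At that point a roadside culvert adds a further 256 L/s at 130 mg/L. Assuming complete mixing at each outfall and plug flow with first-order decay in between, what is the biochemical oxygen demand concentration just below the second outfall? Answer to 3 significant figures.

After mixing, C = (1780·2.100 + 323.0·91.40) / 2103 = 33260/2103 = 15.82 mg/L; combined flow 2103 L/s.
After decay, C = 15.82 × e^(−kt) = 15.82 × 0.1937 = 3.063 mg/L.
Second outfall: C = (2103·3.063 + 256.0·130.0)/2359 = 16.84 mg/L.

16.8 mg/L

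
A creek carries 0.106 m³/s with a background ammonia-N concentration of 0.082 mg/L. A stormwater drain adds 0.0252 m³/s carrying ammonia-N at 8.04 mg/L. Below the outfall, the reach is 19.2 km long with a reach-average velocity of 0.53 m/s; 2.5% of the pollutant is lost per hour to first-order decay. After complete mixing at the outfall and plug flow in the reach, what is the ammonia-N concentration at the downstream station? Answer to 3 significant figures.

1.25 mg/L

Mass balance: C = (0.1060·0.08200 + 0.02520·8.040) / 0.1312 = 0.2113/0.1312 = 1.611 mg/L.
Travel time t = 19.2·1000 / 0.53 = 36230 s = 10.06 h.
2.5%/h lost → k = −ln(1 − 0.025) = 0.02532 h⁻¹.
After decay, C = 1.611 × e^(−kt) = 1.611 × 0.7751 = 1.248 mg/L.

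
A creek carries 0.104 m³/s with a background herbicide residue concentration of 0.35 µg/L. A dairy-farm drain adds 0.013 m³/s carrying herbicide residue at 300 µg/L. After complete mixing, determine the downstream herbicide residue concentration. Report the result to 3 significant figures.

33.6 µg/L

After mixing, C = (0.1040·0.3500 + 0.01300·300.0) / 0.1170 = 3.936/0.1170 = 33.64 µg/L.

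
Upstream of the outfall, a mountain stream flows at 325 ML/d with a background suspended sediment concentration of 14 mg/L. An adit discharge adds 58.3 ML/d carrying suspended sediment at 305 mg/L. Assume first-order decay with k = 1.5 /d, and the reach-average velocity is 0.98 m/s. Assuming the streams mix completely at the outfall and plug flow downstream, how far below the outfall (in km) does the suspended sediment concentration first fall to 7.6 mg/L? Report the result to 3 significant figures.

Conservation of mass: C = (325.0·14.00 + 58.30·305.0) / 383.3 = 22330/383.3 = 58.26 mg/L.
Set 58.26·exp(−k·t) = 7.6 → t = ln(58.26/7.6)/k = 117300 s = 32.59 h.
Distance = v·t = 0.98·117300 = 115000 m = 115.0 km.

115 km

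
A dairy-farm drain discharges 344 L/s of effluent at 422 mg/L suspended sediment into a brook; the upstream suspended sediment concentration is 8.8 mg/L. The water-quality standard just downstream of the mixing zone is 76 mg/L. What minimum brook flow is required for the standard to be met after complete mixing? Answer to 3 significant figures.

1770 L/s

Set C_mix = 76: (Q·8.800 + 344.0·422.0) / (Q + 344.0) = 76
→ Q = 344.0·(422.0 − 76)/(76 − 8.800) = 1771 L/s.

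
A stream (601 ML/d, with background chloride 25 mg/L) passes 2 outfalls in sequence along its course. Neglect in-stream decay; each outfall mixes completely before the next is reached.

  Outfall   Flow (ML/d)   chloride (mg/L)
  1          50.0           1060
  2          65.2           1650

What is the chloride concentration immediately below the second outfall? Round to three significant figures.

After outfall 1: Q = 601.0 + 50.00 = 651.0 ML/d; C = (601.0·25.00 + 50.00·1060)/651.0 = 104.5 mg/L.
After outfall 2: Q = 651.0 + 65.20 = 716.2 ML/d; C = (651.0·104.5 + 65.20·1650)/716.2 = 245.2 mg/L.

245 mg/L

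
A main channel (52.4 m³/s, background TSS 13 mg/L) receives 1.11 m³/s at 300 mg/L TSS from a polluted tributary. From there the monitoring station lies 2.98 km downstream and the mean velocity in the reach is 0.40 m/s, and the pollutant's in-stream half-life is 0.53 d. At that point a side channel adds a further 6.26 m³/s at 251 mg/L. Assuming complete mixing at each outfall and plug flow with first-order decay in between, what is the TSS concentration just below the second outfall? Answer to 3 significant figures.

41.4 mg/L

Conservation of mass: C = (52.40·13.00 + 1.110·300.0) / 53.51 = 1014/53.51 = 18.95 mg/L; combined flow 53.51 m³/s.
Travel time t = 2.98·1000 / 0.40 = 7450 s = 2.069 h.
Half-life 0.53 d → k = ln 2 / 0.53 = 1.308 d⁻¹.
After decay, C = 18.95 × e^(−kt) = 18.95 × 0.8934 = 16.93 mg/L.
At the second outfall, C = (53.51·16.93 + 6.260·251.0) / (53.51 + 6.260) = 41.45 mg/L.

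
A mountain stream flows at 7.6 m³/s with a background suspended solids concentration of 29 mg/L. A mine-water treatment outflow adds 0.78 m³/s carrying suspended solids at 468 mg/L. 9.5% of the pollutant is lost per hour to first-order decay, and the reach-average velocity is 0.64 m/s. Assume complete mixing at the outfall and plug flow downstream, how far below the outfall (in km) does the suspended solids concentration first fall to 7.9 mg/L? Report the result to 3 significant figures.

Flow-weighted average: C = (7.600·29.00 + 0.7800·468.0) / 8.380 = 585.4/8.380 = 69.86 mg/L.
9.5%/h lost → k = −ln(1 − 0.095) = 0.09982 h⁻¹.
Set 69.86·exp(−k·t) = 7.9 → t = ln(69.86/7.9)/k = 78610 s = 21.84 h.
Distance = v·t = 0.64·78610 = 50310 m = 50.31 km.

50.3 km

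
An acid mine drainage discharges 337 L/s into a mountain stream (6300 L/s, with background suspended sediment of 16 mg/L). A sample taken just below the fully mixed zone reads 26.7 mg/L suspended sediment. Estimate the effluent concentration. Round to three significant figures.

Mass balance: 6300·16.00 + 337.0·Cₑ = 6637·26.70
→ Cₑ = (6637·26.70 − 6300·16.00) / 337.0 = 226.7 mg/L.

227 mg/L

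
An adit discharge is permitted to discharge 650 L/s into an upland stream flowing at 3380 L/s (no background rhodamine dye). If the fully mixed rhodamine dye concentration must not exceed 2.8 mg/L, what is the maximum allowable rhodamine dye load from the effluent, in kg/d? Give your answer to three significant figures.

975 kg/d

Mass balance at the limit: 3380·0 + 650.0·Cₑ = 4030·2.8 → Cₑ = 17.36 mg/L.
650.0 L/s = 0.6500 m³/s. Load = 0.6500 m³/s × 17.36 g/m³ × 86 400 s/d = 974.9 kg/d.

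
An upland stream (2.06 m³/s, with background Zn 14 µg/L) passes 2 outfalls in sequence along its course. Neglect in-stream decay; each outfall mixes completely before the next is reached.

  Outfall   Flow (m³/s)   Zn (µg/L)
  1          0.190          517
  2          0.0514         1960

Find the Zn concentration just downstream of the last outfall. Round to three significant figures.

Outfall 1: combined Q = 2.250 m³/s; C = (2.060·14.00 + 0.1900·517.0)/2.250 = 56.48 µg/L.
Outfall 2: combined Q = 2.301 m³/s; C = (2.250·56.48 + 0.05140·1960)/2.301 = 98.99 µg/L.

99.0 µg/L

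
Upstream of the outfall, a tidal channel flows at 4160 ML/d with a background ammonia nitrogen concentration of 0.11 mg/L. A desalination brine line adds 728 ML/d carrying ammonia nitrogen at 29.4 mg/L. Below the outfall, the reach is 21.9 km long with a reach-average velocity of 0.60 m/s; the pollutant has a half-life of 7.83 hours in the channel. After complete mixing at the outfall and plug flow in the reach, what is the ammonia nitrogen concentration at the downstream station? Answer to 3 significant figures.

1.82 mg/L

Mass balance: C = (4160·0.1100 + 728.0·29.40) / 4888 = 21860/4888 = 4.472 mg/L.
Travel time t = 21.9·1000 / 0.60 = 36500 s = 10.14 h.
Half-life 7.83 h → k = ln 2 / 7.83 = 0.08852 h⁻¹ = 2.125 d⁻¹.
After decay, C = 4.472 × e^(−kt) = 4.472 × 0.4076 = 1.823 mg/L.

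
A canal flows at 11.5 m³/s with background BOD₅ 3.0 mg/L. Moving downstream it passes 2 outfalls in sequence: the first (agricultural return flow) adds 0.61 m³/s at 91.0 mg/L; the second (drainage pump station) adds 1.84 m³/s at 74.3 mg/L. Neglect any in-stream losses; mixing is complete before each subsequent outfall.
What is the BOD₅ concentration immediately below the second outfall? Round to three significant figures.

Below outfall 1: Q → 12.11 m³/s, C = (11.50·3.000 + 0.6100·91.00)/12.11 = 7.433 mg/L.
Below outfall 2: Q → 13.95 m³/s, C = (12.11·7.433 + 1.840·74.30)/13.95 = 16.25 mg/L.

16.3 mg/L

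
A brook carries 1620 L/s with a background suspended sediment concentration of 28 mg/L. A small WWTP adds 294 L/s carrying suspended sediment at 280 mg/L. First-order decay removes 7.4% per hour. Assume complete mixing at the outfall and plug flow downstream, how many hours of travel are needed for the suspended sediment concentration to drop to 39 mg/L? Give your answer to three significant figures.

6.98 h

Mass balance: C = (1620·28.00 + 294.0·280.0) / 1914 = 127700/1914 = 66.71 mg/L.
7.4%/h lost → k = −ln(1 − 0.074) = 0.07688 h⁻¹.
66.71·exp(−k·t) = 39 → t = ln(66.71/39)/k = 25130 s = 6.982 h.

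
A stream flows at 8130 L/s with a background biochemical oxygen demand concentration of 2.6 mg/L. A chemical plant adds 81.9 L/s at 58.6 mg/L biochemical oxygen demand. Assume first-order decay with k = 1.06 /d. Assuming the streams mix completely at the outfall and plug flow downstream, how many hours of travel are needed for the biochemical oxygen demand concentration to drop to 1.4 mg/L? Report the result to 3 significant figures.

18.4 h

Flow-weighted average: C = (8130·2.600 + 81.90·58.60) / 8212 = 25940/8212 = 3.159 mg/L.
3.159·exp(−k·t) = 1.4 → t = ln(3.159/1.4)/k = 66320 s = 18.42 h.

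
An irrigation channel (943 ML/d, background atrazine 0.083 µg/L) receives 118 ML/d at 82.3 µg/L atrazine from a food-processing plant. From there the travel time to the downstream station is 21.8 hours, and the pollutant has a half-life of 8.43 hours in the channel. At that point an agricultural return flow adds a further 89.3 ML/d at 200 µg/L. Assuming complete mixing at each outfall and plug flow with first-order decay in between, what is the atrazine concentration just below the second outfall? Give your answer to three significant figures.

Flow-weighted average: C = (943.0·0.08300 + 118.0·82.30) / 1061 = 9790/1061 = 9.227 µg/L; combined flow 1061 ML/d.
Half-life 8.43 h → k = ln 2 / 8.43 = 0.08222 h⁻¹ = 1.973 d⁻¹.
Decay over the reach: 9.227·exp(−kt) = 9.227·0.1665 = 1.537 µg/L.
At the second outfall, C = (1061·1.537 + 89.30·200.0) / (1061 + 89.30) = 16.94 µg/L.

16.9 µg/L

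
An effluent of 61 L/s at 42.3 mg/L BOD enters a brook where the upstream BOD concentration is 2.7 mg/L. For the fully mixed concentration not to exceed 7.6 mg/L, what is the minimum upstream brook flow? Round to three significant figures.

Set C_mix = 7.6: (Q·2.700 + 61.00·42.30) / (Q + 61.00) = 7.6
→ Q = 61.00·(42.30 − 7.6)/(7.6 − 2.700) = 432.0 L/s.

432 L/s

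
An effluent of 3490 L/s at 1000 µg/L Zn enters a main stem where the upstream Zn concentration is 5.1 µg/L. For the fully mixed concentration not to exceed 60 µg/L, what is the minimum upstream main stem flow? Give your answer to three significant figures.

59800 L/s

Set C_mix = 60: (Q·5.100 + 3490·1000) / (Q + 3490) = 60
→ Q = 3490·(1000 − 60)/(60 − 5.100) = 59760 L/s.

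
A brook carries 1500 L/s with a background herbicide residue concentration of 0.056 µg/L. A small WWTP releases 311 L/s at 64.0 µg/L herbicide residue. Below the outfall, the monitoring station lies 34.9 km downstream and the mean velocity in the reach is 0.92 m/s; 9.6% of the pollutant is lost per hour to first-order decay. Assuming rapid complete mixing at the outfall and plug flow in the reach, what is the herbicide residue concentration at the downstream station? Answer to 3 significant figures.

3.81 µg/L

After mixing, C = (1500·0.05600 + 311.0·64.00) / 1811 = 19990/1811 = 11.04 µg/L.
Travel time t = 34.9·1000 / 0.92 = 37930 s = 10.54 h.
9.6%/h lost → k = −ln(1 − 0.096) = 0.1009 h⁻¹.
Decay over the reach: 11.04·exp(−kt) = 11.04·0.3452 = 3.810 µg/L.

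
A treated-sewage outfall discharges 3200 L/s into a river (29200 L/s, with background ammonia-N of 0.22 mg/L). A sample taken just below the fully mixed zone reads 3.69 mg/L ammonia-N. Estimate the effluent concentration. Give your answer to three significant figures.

35.4 mg/L

Mass balance: 29200·0.2200 + 3200·Cₑ = 32400·3.690
→ Cₑ = (32400·3.690 − 29200·0.2200) / 3200 = 35.35 mg/L.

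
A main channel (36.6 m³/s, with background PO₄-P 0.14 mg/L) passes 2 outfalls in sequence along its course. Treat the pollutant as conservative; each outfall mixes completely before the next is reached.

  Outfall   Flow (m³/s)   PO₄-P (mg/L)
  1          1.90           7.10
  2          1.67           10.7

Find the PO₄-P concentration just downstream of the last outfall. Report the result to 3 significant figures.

Outfall 1: combined Q = 38.50 m³/s; C = (36.60·0.1400 + 1.900·7.100)/38.50 = 0.4835 mg/L.
Outfall 2: combined Q = 40.17 m³/s; C = (38.50·0.4835 + 1.670·10.70)/40.17 = 0.9082 mg/L.

0.908 mg/L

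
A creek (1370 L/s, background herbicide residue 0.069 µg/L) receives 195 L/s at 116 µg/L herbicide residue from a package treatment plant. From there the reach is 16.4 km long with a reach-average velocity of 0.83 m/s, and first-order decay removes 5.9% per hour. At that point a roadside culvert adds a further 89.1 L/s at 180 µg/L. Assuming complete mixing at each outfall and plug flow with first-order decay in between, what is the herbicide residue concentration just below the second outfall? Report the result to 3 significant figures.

Conservation of mass: C = (1370·0.06900 + 195.0·116.0) / 1565 = 22710/1565 = 14.51 µg/L; combined flow 1565 L/s.
Travel time t = 16.4·1000 / 0.83 = 19760 s = 5.489 h.
5.9%/h lost → k = −ln(1 − 0.059) = 0.06081 h⁻¹.
Applying C = C₀e^(−kt): 14.51 × 0.7162 = 10.40 µg/L.
At the second outfall, C = (1565·10.40 + 89.10·180.0) / (1565 + 89.10) = 19.53 µg/L.

19.5 µg/L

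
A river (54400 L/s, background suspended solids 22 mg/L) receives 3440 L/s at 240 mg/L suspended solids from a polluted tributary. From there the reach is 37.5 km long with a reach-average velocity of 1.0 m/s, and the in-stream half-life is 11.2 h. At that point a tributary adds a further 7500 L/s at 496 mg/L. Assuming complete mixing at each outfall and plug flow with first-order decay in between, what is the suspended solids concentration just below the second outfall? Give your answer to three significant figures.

Conservation of mass: C = (54400·22.00 + 3440·240.0) / 57840 = 2022000/57840 = 34.97 mg/L; combined flow 57840 L/s.
Travel time t = 37.5·1000 / 1.0 = 37500 s = 10.42 h.
Half-life 11.2 h → k = ln 2 / 11.2 = 0.06189 h⁻¹ = 1.485 d⁻¹.
Decay over the reach: 34.97·exp(−kt) = 34.97·0.5248 = 18.35 mg/L.
Second outfall: C = (57840·18.35 + 7500·496.0)/65340 = 73.18 mg/L.

73.2 mg/L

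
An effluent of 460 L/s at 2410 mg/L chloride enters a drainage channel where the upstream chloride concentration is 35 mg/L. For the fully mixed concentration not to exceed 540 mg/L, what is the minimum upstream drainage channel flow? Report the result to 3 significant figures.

1700 L/s

Set C_mix = 540: (Q·35.00 + 460.0·2410) / (Q + 460.0) = 540
→ Q = 460.0·(2410 − 540)/(540 − 35.00) = 1703 L/s.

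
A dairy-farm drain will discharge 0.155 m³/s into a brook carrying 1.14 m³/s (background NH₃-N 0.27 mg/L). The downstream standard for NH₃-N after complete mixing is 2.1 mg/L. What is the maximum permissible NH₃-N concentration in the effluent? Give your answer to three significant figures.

15.6 mg/L

At the limit, (Qr·Cr + Qe·Cₑ)/(Qr + Qe) = 2.1:
Cₑ = (1.295·2.1 − 1.140·0.2700) / 0.1550 = 15.56 mg/L.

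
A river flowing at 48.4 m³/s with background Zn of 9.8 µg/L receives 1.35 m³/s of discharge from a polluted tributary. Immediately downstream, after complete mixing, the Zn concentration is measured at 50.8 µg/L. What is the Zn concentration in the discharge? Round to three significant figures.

Mass balance: 48.40·9.800 + 1.350·Cₑ = 49.75·50.80
→ Cₑ = (49.75·50.80 − 48.40·9.800) / 1.350 = 1521 µg/L.

1520 µg/L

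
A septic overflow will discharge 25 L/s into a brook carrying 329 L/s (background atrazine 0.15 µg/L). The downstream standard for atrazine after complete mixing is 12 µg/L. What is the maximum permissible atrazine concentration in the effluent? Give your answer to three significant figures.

At the limit, (Qr·Cr + Qe·Cₑ)/(Qr + Qe) = 12:
Cₑ = (354.0·12 − 329.0·0.1500) / 25.00 = 167.9 µg/L.

168 µg/L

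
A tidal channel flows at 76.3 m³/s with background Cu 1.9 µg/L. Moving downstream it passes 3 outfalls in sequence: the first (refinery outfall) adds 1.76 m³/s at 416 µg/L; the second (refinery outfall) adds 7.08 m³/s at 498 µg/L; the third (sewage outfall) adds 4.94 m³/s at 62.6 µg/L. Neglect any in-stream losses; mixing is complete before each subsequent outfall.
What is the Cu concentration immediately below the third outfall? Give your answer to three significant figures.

Below outfall 1: Q → 78.06 m³/s, C = (76.30·1.900 + 1.760·416.0)/78.06 = 11.24 µg/L.
Below outfall 2: Q → 85.14 m³/s, C = (78.06·11.24 + 7.080·498.0)/85.14 = 51.71 µg/L.
Below outfall 3: Q → 90.08 m³/s, C = (85.14·51.71 + 4.940·62.60)/90.08 = 52.31 µg/L.

52.3 µg/L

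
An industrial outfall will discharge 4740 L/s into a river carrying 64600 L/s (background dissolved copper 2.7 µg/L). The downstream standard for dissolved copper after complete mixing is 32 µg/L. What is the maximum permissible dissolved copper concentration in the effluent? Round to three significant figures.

431 µg/L

At the limit, (Qr·Cr + Qe·Cₑ)/(Qr + Qe) = 32:
Cₑ = (69340·32 − 64600·2.700) / 4740 = 431.3 µg/L.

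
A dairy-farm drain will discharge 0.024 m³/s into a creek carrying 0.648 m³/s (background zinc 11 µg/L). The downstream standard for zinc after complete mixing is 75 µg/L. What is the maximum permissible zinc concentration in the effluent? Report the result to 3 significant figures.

At the limit, (Qr·Cr + Qe·Cₑ)/(Qr + Qe) = 75:
Cₑ = (0.6720·75 − 0.6480·11.00) / 0.02400 = 1803 µg/L.

1800 µg/L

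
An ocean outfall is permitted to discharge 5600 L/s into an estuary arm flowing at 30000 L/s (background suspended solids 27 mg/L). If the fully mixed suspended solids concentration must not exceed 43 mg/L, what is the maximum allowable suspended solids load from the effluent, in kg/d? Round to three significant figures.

Mass balance at the limit: 30000·27.00 + 5600·Cₑ = 35600·43 → Cₑ = 128.7 mg/L.
5600 L/s = 5.600 m³/s. Load = 5.600 m³/s × 128.7 g/m³ × 86 400 s/d = 62280 kg/d.

62300 kg/d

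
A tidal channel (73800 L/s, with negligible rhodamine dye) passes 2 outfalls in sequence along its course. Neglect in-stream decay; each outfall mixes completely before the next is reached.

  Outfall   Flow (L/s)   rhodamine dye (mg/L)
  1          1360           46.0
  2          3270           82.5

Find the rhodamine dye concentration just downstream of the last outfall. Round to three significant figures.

Outfall 1: combined Q = 75160 L/s; C = (73800·0 + 1360·46.00)/75160 = 0.8324 mg/L.
Outfall 2: combined Q = 78430 L/s; C = (75160·0.8324 + 3270·82.50)/78430 = 4.237 mg/L.

4.24 mg/L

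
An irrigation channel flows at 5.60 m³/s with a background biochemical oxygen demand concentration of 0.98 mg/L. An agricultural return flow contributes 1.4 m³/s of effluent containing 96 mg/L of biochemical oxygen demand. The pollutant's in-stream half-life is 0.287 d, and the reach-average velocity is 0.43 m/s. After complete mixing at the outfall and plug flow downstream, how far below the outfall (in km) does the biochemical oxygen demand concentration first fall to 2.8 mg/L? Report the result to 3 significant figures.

30.2 km

Flow-weighted average: C = (5.600·0.9800 + 1.400·96.00) / 7.000 = 139.9/7.000 = 19.98 mg/L.
Half-life 0.287 d → k = ln 2 / 0.287 = 2.415 d⁻¹.
Set 19.98·exp(−k·t) = 2.8 → t = ln(19.98/2.8)/k = 70310 s = 19.53 h.
Distance = v·t = 0.43·70310 = 30230 m = 30.23 km.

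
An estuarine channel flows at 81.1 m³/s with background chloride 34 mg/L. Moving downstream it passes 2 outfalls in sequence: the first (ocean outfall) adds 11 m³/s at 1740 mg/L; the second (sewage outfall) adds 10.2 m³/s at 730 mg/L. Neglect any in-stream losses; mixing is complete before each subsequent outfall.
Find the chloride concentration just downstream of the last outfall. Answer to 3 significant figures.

287 mg/L

Outfall 1: combined Q = 92.10 m³/s; C = (81.10·34.00 + 11.00·1740)/92.10 = 237.8 mg/L.
Outfall 2: combined Q = 102.3 m³/s; C = (92.10·237.8 + 10.20·730.0)/102.3 = 286.8 mg/L.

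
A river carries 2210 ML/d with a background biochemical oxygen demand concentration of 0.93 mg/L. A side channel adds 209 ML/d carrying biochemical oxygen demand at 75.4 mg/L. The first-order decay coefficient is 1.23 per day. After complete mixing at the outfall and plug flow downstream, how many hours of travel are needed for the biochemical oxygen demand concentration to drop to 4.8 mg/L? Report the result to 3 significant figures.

Mass balance: C = (2210·0.9300 + 209.0·75.40) / 2419 = 17810/2419 = 7.364 mg/L.
7.364·exp(−k·t) = 4.8 → t = ln(7.364/4.8)/k = 30070 s = 8.351 h.

8.35 h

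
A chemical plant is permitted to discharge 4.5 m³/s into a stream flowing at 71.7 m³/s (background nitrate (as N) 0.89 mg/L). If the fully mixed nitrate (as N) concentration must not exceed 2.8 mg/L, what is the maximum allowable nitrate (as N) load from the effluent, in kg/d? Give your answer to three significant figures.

12900 kg/d

Mass balance at the limit: 71.70·0.8900 + 4.500·Cₑ = 76.20·2.8 → Cₑ = 33.23 mg/L.
Load = 4.500 m³/s × 33.23 g/m³ × 86 400 s/d = 12920 kg/d.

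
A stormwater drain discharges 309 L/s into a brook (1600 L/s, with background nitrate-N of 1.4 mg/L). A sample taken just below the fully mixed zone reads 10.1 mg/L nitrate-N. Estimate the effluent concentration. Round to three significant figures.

55.1 mg/L

Mass balance: 1600·1.400 + 309.0·Cₑ = 1909·10.10
→ Cₑ = (1909·10.10 − 1600·1.400) / 309.0 = 55.15 mg/L.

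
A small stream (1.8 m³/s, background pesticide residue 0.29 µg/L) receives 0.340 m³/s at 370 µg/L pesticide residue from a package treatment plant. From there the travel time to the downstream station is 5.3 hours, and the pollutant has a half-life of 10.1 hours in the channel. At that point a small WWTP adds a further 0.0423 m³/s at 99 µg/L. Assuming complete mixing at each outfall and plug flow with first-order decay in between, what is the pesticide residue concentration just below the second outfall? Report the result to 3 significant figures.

After mixing, C = (1.800·0.2900 + 0.3400·370.0) / 2.140 = 126.3/2.140 = 59.03 µg/L; combined flow 2.140 m³/s.
Half-life 10.1 h → k = ln 2 / 10.1 = 0.06863 h⁻¹ = 1.647 d⁻¹.
Applying C = C₀e^(−kt): 59.03 × 0.6951 = 41.03 µg/L.
At the second outfall, C = (2.140·41.03 + 0.04230·99.00) / (2.140 + 0.04230) = 42.15 µg/L.

42.2 µg/L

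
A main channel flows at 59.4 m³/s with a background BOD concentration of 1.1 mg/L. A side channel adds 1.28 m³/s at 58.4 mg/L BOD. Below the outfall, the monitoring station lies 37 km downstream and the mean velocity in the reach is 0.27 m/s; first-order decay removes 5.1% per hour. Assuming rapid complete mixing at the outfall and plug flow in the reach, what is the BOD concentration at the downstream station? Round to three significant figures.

After mixing, C = (59.40·1.100 + 1.280·58.40) / 60.68 = 140.1/60.68 = 2.309 mg/L.
Travel time t = 37·1000 / 0.27 = 137000 s = 38.07 h.
5.1%/h lost → k = −ln(1 − 0.051) = 0.05235 h⁻¹.
After decay, C = 2.309 × e^(−kt) = 2.309 × 0.1363 = 0.3148 mg/L.

0.315 mg/L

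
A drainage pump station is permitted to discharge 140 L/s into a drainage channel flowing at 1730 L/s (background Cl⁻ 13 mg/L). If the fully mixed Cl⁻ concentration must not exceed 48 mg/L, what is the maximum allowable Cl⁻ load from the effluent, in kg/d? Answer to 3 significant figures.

Mass balance at the limit: 1730·13.00 + 140.0·Cₑ = 1870·48 → Cₑ = 480.5 mg/L.
140.0 L/s = 0.1400 m³/s. Load = 0.1400 m³/s × 480.5 g/m³ × 86 400 s/d = 5812 kg/d.

5810 kg/d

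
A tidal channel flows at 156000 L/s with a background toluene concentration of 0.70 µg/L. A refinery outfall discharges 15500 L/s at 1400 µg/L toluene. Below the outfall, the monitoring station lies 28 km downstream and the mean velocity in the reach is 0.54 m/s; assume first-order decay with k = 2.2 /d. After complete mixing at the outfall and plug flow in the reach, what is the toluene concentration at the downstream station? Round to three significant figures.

34.0 µg/L

Conservation of mass: C = (156000·0.7000 + 15500·1400) / 171500 = 21810000/171500 = 127.2 µg/L.
Travel time t = 28·1000 / 0.54 = 51850 s = 14.40 h.
Decay over the reach: 127.2·exp(−kt) = 127.2·0.2671 = 33.96 µg/L.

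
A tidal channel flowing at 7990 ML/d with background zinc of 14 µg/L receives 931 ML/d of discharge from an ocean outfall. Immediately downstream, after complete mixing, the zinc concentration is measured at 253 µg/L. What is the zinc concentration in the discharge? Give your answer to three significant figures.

2300 µg/L

Mass balance: 7990·14.00 + 931.0·Cₑ = 8921·253.0
→ Cₑ = (8921·253.0 − 7990·14.00) / 931.0 = 2304 µg/L.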